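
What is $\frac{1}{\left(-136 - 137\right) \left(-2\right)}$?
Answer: $\frac{1}{546} \approx 0.0018315$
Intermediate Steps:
$\frac{1}{\left(-136 - 137\right) \left(-2\right)} = \frac{1}{\left(-273\right) \left(-2\right)} = \frac{1}{546}$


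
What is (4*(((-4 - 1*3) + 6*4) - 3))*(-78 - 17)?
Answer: -5320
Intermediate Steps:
(4*(((-4 - 1*3) + 6*4) - 3))*(-78 - 17) = (4*(((-4 - 3) + 24) - 3))*(-95) = (4*((-7 + 24) - 3))*(-95) = (4*(17 - 3))*(-95) = (4*14)*(-95) = 56*(-95) = -5320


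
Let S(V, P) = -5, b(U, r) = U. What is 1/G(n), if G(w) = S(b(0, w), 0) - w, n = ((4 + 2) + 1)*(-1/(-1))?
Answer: -1/12 ≈ -0.083333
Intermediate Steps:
n = 7 (n = (6 + 1)*(-1*(-1)) = 7*1 = 7)
G(w) = -5 - w
1/G(n) = 1/(-5 - 1*7) = 1/(-5 - 7) = 1/(-12) = -1/12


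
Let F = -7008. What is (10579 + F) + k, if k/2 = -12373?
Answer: -21175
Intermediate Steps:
k = -24746 (k = 2*(-12373) = -24746)
(10579 + F) + k = (10579 - 7008) - 24746 = 3571 - 24746 = -21175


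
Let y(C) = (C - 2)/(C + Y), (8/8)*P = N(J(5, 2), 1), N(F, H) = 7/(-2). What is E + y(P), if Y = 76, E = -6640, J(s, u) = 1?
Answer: -962811/145 ≈ -6640.1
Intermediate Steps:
N(F, H) = -7/2 (N(F, H) = 7*(-½) = -7/2)
P = -7/2 ≈ -3.5000
y(C) = (-2 + C)/(76 + C) (y(C) = (C - 2)/(C + 76) = (-2 + C)/(76 + C))
E + y(P) = -6640 + (-2 - 7/2)/(76 - 7/2) = -6640 - 11/2/(145/2) = -6640 + (2/145)*(-11/2) = -6640 - 11/145 = -962811/145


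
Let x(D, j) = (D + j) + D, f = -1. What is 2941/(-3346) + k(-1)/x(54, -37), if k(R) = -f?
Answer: -205465/237566 ≈ -0.86488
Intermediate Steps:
k(R) = 1 (k(R) = -1*(-1) = 1)
x(D, j) = j + 2*D
2941/(-3346) + k(-1)/x(54, -37) = 2941/(-3346) + 1/(-37 + 2*54) = 2941*(-1/3346) + 1/(-37 + 108) = -2941/3346 + 1/71 = -205465/237566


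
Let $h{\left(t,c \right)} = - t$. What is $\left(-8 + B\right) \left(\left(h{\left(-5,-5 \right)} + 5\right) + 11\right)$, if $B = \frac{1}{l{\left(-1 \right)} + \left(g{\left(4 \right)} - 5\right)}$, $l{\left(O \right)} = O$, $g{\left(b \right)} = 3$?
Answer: $-175$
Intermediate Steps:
$B = - \frac{1}{3}$ ($B = \frac{1}{-1 + \left(3 - 5\right)} = \frac{1}{-1 - 2} = \frac{1}{-3} = - \frac{1}{3} \approx -0.33333$)
$\left(-8 + B\right) \left(\left(h{\left(-5,-5 \right)} + 5\right) + 11\right) = \left(-8 - \frac{1}{3}\right) \left(\left(\left(-1\right) \left(-5\right) + 5\right) + 11\right) = - \frac{25 \left(\left(5 + 5\right) + 11\right)}{3} = - \frac{25 \left(10 + 11\right)}{3} = \left(- \frac{25}{3}\right) 21 = -175$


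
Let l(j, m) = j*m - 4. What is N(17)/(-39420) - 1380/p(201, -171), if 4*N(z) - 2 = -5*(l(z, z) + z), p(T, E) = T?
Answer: -18107941/2641140 ≈ -6.8561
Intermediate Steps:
l(j, m) = -4 + j*m
N(z) = 11/2 - 5*z/4 - 5*z²/4 (N(z) = ½ + (-5*((-4 + z*z) + z))/4 = ½ + (-5*((-4 + z²) + z))/4 = ½ + (-5*(-4 + z + z²))/4 = ½ + (20 - 5*z - 5*z²)/4 = ½ + (5 - 5*z/4 - 5*z²/4) = 11/2 - 5*z/4 - 5*z²/4)
N(17)/(-39420) - 1380/p(201, -171) = (11/2 - 5/4*17 - 5/4*17²)/(-39420) - 1380/201 = (11/2 - 85/4 - 5/4*289)*(-1/39420) - 1380*1/201 = (11/2 - 85/4 - 1445/4)*(-1/39420) - 460/67 = -377*(-1/39420) - 460/67 = 377/39420 - 460/67 = -18107941/2641140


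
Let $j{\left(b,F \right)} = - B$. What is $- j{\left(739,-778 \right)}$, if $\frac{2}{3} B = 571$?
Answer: $\frac{1713}{2} \approx 856.5$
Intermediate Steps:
$B = \frac{1713}{2}$ ($B = \frac{3}{2} \cdot 571 = \frac{1713}{2} \approx 856.5$)
$j{\left(b,F \right)} = - \frac{1713}{2}$ ($j{\left(b,F \right)} = \left(-1\right) \frac{1713}{2} = - \frac{1713}{2}$)
$- j{\left(739,-778 \right)} = \left(-1\right) \left(- \frac{1713}{2}\right) = \frac{1713}{2}$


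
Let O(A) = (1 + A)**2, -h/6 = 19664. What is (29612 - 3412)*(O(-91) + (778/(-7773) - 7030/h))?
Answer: 4054662259211575/19106034 ≈ 2.1222e+8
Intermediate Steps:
h = -117984 (h = -6*19664 = -117984)
(29612 - 3412)*(O(-91) + (778/(-7773) - 7030/h)) = (29612 - 3412)*((1 - 91)**2 + (778/(-7773) - 7030/(-117984))) = 26200*((-90)**2 + (778*(-1/7773) - 7030*(-1/117984))) = 26200*(8100 + (-778/7773 + 3515/58992)) = 26200*(8100 - 6191227/152848272) = 26200*(1238064811973/152848272) = 4054662259211575/19106034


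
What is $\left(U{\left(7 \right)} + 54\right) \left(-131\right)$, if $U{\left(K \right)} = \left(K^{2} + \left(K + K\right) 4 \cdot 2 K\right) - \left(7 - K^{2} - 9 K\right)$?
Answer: $-129952$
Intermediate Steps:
$U{\left(K \right)} = -7 + 9 K + 18 K^{2}$ ($U{\left(K \right)} = \left(K^{2} + 2 K 8 K\right) + \left(-7 + K^{2} + 9 K\right) = \left(K^{2} + 16 K K\right) + \left(-7 + K^{2} + 9 K\right) = \left(K^{2} + 16 K^{2}\right) + \left(-7 + K^{2} + 9 K\right) = 17 K^{2} + \left(-7 + K^{2} + 9 K\right) = -7 + 9 K + 18 K^{2}$)
$\left(U{\left(7 \right)} + 54\right) \left(-131\right) = \left(\left(-7 + 9 \cdot 7 + 18 \cdot 7^{2}\right) + 54\right) \left(-131\right) = \left(\left(-7 + 63 + 18 \cdot 49\right) + 54\right) \left(-131\right) = \left(\left(-7 + 63 + 882\right) + 54\right) \left(-131\right) = \left(938 + 54\right) \left(-131\right) = 992 \left(-131\right) = -129952$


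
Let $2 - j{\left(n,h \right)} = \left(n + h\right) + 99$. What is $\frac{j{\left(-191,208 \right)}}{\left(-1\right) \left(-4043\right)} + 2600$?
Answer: $\frac{10511686}{4043} \approx 2600.0$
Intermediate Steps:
$j{\left(n,h \right)} = -97 - h - n$ ($j{\left(n,h \right)} = 2 - \left(\left(n + h\right) + 99\right) = 2 - \left(\left(h + n\right) + 99\right) = 2 - \left(99 + h + n\right) = -97 - h - n$)
$\frac{j{\left(-191,208 \right)}}{\left(-1\right) \left(-4043\right)} + 2600 = \frac{-97 - 208 - -191}{\left(-1\right) \left(-4043\right)} + 2600 = \frac{-97 - 208 + 191}{4043} + 2600 = \left(-114\right) \frac{1}{4043} + 2600 = - \frac{114}{4043} + 2600 = \frac{10511686}{4043}$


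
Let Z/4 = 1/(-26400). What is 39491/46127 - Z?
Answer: 260686727/304438200 ≈ 0.85629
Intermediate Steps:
Z = -1/6600 (Z = 4/(-26400) = 4*(-1/26400) = -1/6600 ≈ -0.00015152)
39491/46127 - Z = 39491/46127 - 1*(-1/6600) = 39491*(1/46127) + 1/6600 = 39491/46127 + 1/6600 = 260686727/304438200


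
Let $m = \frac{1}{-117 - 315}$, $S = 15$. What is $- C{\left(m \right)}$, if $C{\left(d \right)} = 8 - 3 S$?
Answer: $37$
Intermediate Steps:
$m = - \frac{1}{432}$ ($m = \frac{1}{-432} = - \frac{1}{432} \approx -0.0023148$)
$C{\left(d \right)} = -37$ ($C{\left(d \right)} = 8 - 45 = -37$)
$- C{\left(m \right)} = \left(-1\right) \left(-37\right) = 37$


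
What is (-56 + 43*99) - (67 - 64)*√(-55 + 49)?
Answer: 4201 - 3*I*√6 ≈ 4201.0 - 7.3485*I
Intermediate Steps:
(-56 + 43*99) - (67 - 64)*√(-55 + 49) = (-56 + 4257) - 3*√(-6) = 4201 - 3*I*√6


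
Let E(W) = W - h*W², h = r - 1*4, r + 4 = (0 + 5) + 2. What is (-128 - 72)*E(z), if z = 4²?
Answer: -54400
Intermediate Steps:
r = 3 (r = -4 + ((0 + 5) + 2) = -4 + (5 + 2) = -4 + 7 = 3)
h = -1 (h = 3 - 1*4 = 3 - 4 = -1)
z = 16
E(W) = W + W² (E(W) = W - (-1)*W² = W + W²)
(-128 - 72)*E(z) = (-128 - 72)*(16*(1 + 16)) = -3200*17 = -200*272 = -54400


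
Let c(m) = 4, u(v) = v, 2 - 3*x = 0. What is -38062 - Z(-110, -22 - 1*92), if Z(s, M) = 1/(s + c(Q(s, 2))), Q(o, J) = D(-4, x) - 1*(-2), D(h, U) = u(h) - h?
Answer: -4034571/106 ≈ -38062.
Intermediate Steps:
x = ⅔ (x = ⅔ - ⅓*0 = ⅔ + 0 = ⅔ ≈ 0.66667)
D(h, U) = 0 (D(h, U) = h - h = 0)
Q(o, J) = 2 (Q(o, J) = 0 - 1*(-2) = 0 + 2 = 2)
Z(s, M) = 1/(4 + s) (Z(s, M) = 1/(s + 4) = 1/(4 + s))
-38062 - Z(-110, -22 - 1*92) = -38062 - 1/(4 - 110) = -38062 - 1/(-106) = -38062 - 1*(-1/106) = -38062 + 1/106 = -4034571/106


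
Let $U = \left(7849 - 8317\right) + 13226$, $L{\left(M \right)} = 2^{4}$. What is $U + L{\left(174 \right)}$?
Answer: $12774$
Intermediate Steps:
$L{\left(M \right)} = 16$
$U = 12758$ ($U = -468 + 13226 = 12758$)
$U + L{\left(174 \right)} = 12758 + 16 = 12774$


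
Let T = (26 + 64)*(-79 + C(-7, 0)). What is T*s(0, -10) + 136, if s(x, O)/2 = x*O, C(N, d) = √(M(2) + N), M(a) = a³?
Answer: 136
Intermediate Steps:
C(N, d) = √(8 + N) (C(N, d) = √(2³ + N) = √(8 + N))
s(x, O) = 2*O*x (s(x, O) = 2*(x*O) = 2*(O*x) = 2*O*x)
T = -7020 (T = (26 + 64)*(-79 + √(8 - 7)) = 90*(-79 + √1) = 90*(-79 + 1) = 90*(-78) = -7020)
T*s(0, -10) + 136 = -14040*(-10)*0 + 136 = -7020*0 + 136 = 0 + 136 = 136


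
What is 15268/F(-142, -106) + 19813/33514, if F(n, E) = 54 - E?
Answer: 64357729/670280 ≈ 96.016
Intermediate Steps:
15268/F(-142, -106) + 19813/33514 = 15268/(54 - 1*(-106)) + 19813/33514 = 15268/(54 + 106) + 19813*(1/33514) = 15268/160 + 19813/33514 = 15268*(1/160) + 19813/33514 = 3817/40 + 19813/33514 = 64357729/670280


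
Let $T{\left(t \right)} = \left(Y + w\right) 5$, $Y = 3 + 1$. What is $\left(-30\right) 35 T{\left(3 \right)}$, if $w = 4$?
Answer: $-42000$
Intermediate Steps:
$Y = 4$
$T{\left(t \right)} = 40$ ($T{\left(t \right)} = \left(4 + 4\right) 5 = 8 \cdot 5 = 40$)
$\left(-30\right) 35 T{\left(3 \right)} = \left(-30\right) 35 \cdot 40 = \left(-1050\right) 40 = -42000$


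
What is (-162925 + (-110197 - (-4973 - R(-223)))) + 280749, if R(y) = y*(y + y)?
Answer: 112058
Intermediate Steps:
R(y) = 2*y**2 (R(y) = y*(2*y) = 2*y**2)
(-162925 + (-110197 - (-4973 - R(-223)))) + 280749 = (-162925 + (-110197 - (-4973 - 2*(-223)**2))) + 280749 = (-162925 + (-110197 - (-4973 - 2*49729))) + 280749 = (-162925 + (-110197 - (-4973 - 1*99458))) + 280749 = (-162925 + (-110197 - (-4973 - 99458))) + 280749 = (-162925 + (-110197 - 1*(-104431))) + 280749 = (-162925 + (-110197 + 104431)) + 280749 = (-162925 - 5766) + 280749 = -168691 + 280749 = 112058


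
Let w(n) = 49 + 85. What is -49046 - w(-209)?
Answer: -49180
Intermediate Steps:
w(n) = 134
-49046 - w(-209) = -49046 - 1*134 = -49046 - 134 = -49180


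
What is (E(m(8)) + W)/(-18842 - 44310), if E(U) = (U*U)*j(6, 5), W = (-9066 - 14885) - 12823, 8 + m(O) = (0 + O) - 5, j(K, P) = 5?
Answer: 36649/63152 ≈ 0.58033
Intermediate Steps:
m(O) = -13 + O (m(O) = -8 + ((0 + O) - 5) = -8 + (O - 5) = -8 + (-5 + O) = -13 + O)
W = -36774 (W = -23951 - 12823 = -36774)
E(U) = 5*U**2 (E(U) = (U*U)*5 = U**2*5 = 5*U**2)
(E(m(8)) + W)/(-18842 - 44310) = (5*(-13 + 8)**2 - 36774)/(-18842 - 44310) = (5*(-5)**2 - 36774)/(-63152) = (5*25 - 36774)*(-1/63152) = (125 - 36774)*(-1/63152) = -36649*(-1/63152) = 36649/63152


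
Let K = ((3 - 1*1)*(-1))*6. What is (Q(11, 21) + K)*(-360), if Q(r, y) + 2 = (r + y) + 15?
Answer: -11880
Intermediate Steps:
K = -12 (K = ((3 - 1)*(-1))*6 = (2*(-1))*6 = -2*6 = -12)
Q(r, y) = 13 + r + y (Q(r, y) = -2 + ((r + y) + 15) = -2 + (15 + r + y) = 13 + r + y)
(Q(11, 21) + K)*(-360) = ((13 + 11 + 21) - 12)*(-360) = (45 - 12)*(-360) = 33*(-360) = -11880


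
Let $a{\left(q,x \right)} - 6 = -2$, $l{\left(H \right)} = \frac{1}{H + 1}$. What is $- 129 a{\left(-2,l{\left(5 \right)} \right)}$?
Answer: $-516$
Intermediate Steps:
$l{\left(H \right)} = \frac{1}{1 + H}$
$a{\left(q,x \right)} = 4$ ($a{\left(q,x \right)} = 6 - 2 = 4$)
$- 129 a{\left(-2,l{\left(5 \right)} \right)} = \left(-129\right) 4 = -516$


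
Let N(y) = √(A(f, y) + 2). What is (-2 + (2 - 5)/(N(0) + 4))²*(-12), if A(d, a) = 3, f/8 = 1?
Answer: -14412/121 + 2448*√5/121 ≈ -73.869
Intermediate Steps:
f = 8 (f = 8*1 = 8)
N(y) = √5 (N(y) = √(3 + 2) = √5)
(-2 + (2 - 5)/(N(0) + 4))²*(-12) = (-2 + (2 - 5)/(√5 + 4))²*(-12) = (-2 - 3/(4 + √5))²*(-12) = -12*(-2 - 3/(4 + √5))²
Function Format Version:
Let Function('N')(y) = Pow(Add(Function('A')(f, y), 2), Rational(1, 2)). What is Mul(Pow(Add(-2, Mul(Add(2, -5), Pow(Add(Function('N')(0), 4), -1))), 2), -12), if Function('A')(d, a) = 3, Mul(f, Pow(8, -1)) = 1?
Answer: Add(Rational(-14412, 121), Mul(Rational(2448, 121), Pow(5, Rational(1, 2)))) ≈ -73.869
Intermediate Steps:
f = 8 (f = Mul(8, 1) = 8)
Function('N')(y) = Pow(5, Rational(1, 2)) (Function('N')(y) = Pow(Add(3, 2), Rational(1, 2)) = Pow(5, Rational(1, 2)))
Mul(Pow(Add(-2, Mul(Add(2, -5), Pow(Add(Function('N')(0), 4), -1))), 2), -12) = Mul(Pow(Add(-2, Mul(Add(2, -5), Pow(Add(Pow(5, Rational(1, 2)), 4), -1))), 2), -12) = Mul(Pow(Add(-2, Mul(-3, Pow(Add(4, Pow(5, Rational(1, 2))), -1))), 2), -12) = Mul(-12, Pow(Add(-2, Mul(-3, Pow(Add(4, Pow(5, Rational(1, 2))), -1))), 2))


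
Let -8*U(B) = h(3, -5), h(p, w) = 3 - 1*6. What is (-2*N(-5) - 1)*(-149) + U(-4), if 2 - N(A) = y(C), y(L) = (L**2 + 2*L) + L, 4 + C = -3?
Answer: -60789/8 ≈ -7598.6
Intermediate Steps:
C = -7 (C = -4 - 3 = -7)
h(p, w) = -3 (h(p, w) = 3 - 6 = -3)
U(B) = 3/8 (U(B) = -1/8*(-3) = 3/8)
y(L) = L**2 + 3*L
N(A) = -26 (N(A) = 2 - (-7)*(3 - 7) = 2 - (-7)*(-4) = 2 - 1*28 = 2 - 28 = -26)
(-2*N(-5) - 1)*(-149) + U(-4) = (-2*(-26) - 1)*(-149) + 3/8 = (52 - 1)*(-149) + 3/8 = 51*(-149) + 3/8 = -7599 + 3/8 = -60789/8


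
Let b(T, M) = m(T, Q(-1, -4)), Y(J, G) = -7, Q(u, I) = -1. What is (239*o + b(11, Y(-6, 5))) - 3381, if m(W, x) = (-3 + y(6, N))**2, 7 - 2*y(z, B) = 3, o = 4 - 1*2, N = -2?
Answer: -2902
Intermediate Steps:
o = 2 (o = 4 - 2 = 2)
y(z, B) = 2 (y(z, B) = 7/2 - 1/2*3 = 7/2 - 3/2 = 2)
m(W, x) = 1 (m(W, x) = (-3 + 2)**2 = (-1)**2 = 1)
b(T, M) = 1
(239*o + b(11, Y(-6, 5))) - 3381 = (239*2 + 1) - 3381 = (478 + 1) - 3381 = 479 - 3381 = -2902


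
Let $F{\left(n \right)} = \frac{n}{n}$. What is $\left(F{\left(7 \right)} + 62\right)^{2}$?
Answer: $3969$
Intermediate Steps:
$F{\left(n \right)} = 1$
$\left(F{\left(7 \right)} + 62\right)^{2} = \left(1 + 62\right)^{2} = 63^{2} = 3969$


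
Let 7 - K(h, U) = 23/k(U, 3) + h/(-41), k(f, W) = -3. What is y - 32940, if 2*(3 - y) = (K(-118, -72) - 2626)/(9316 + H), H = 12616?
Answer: -44425938079/1348818 ≈ -32937.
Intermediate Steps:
K(h, U) = 44/3 + h/41 (K(h, U) = 7 - (23/(-3) + h/(-41)) = 7 - (23*(-⅓) + h*(-1/41)) = 7 - (-23/3 - h/41) = 7 + (23/3 + h/41) = 44/3 + h/41)
y = 4126841/1348818 (y = 3 - ((44/3 + (1/41)*(-118)) - 2626)/(2*(9316 + 12616)) = 3 - ((44/3 - 118/41) - 2626)/(2*21932) = 3 - (1450/123 - 2626)/(2*21932) = 3 - (-160774)/(123*21932) = 3 - ½*(-80387/674409) = 3 + 80387/1348818 = 4126841/1348818 ≈ 3.0596)
y - 32940 = 4126841/1348818 - 32940 = -44425938079/1348818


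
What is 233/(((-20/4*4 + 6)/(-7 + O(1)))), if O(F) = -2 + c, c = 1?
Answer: 932/7 ≈ 133.14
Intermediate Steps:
O(F) = -1 (O(F) = -2 + 1 = -1)
233/(((-20/4*4 + 6)/(-7 + O(1)))) = 233/(((-20/4*4 + 6)/(-7 - 1))) = 233/(((-20/4*4 + 6)/(-8))) = 233/((-(-4*5/4*4 + 6)/8)) = 233/((-(-5*4 + 6)/8)) = 233/((-(-20 + 6)/8)) = 233/((-⅛*(-14))) = 233/(7/4) = 233*(4/7) = 932/7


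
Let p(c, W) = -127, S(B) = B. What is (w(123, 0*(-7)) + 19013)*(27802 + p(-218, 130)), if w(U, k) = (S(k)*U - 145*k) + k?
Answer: 526184775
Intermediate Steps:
w(U, k) = -144*k + U*k (w(U, k) = (k*U - 145*k) + k = (U*k - 145*k) + k = (-145*k + U*k) + k = -144*k + U*k)
(w(123, 0*(-7)) + 19013)*(27802 + p(-218, 130)) = ((0*(-7))*(-144 + 123) + 19013)*(27802 - 127) = (0*(-21) + 19013)*27675 = (0 + 19013)*27675 = 19013*27675 = 526184775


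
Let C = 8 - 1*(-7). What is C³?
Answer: 3375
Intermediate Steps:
C = 15 (C = 8 + 7 = 15)
C³ = 15³ = 3375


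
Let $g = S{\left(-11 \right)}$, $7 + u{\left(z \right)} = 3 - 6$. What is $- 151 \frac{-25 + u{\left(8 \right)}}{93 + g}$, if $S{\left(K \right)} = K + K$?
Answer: $\frac{5285}{71} \approx 74.437$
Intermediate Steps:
$S{\left(K \right)} = 2 K$
$u{\left(z \right)} = -10$ ($u{\left(z \right)} = -7 + \left(3 - 6\right) = -7 - 3 = -10$)
$g = -22$ ($g = 2 \left(-11\right) = -22$)
$- 151 \frac{-25 + u{\left(8 \right)}}{93 + g} = - 151 \frac{-25 - 10}{93 - 22} = - 151 \left(- \frac{35}{71}\right) = - 151 \left(\left(-35\right) \frac{1}{71}\right) = \left(-151\right) \left(- \frac{35}{71}\right) = \frac{5285}{71}$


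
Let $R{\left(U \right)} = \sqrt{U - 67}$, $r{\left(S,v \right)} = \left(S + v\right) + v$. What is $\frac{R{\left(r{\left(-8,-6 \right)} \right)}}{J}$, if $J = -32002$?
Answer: $- \frac{i \sqrt{87}}{32002} \approx - 0.00029146 i$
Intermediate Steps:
$r{\left(S,v \right)} = S + 2 v$
$R{\left(U \right)} = \sqrt{-67 + U}$
$\frac{R{\left(r{\left(-8,-6 \right)} \right)}}{J} = \frac{\sqrt{-67 + \left(-8 + 2 \left(-6\right)\right)}}{-32002} = \sqrt{-67 - 20} \left(- \frac{1}{32002}\right) = \sqrt{-87} \left(- \frac{1}{32002}\right) = i \sqrt{87} \left(- \frac{1}{32002}\right) = - \frac{i \sqrt{87}}{32002}$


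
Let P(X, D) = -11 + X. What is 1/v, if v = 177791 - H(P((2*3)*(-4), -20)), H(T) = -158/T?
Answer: 35/6222527 ≈ 5.6247e-6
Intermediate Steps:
v = 6222527/35 (v = 177791 - (-158)/(-11 + (2*3)*(-4)) = 177791 - (-158)/(-11 + 6*(-4)) = 177791 - (-158)/(-11 - 24) = 177791 - (-158)/(-35) = 177791 - (-158)*(-1)/35 = 177791 - 1*158/35 = 177791 - 158/35 = 6222527/35 ≈ 1.7779e+5)
1/v = 1/(6222527/35) = 35/6222527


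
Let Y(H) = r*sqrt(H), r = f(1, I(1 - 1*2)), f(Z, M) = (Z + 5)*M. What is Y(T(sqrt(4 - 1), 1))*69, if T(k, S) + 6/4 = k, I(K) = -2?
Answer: -414*sqrt(-6 + 4*sqrt(3)) ≈ -398.86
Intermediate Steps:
T(k, S) = -3/2 + k
f(Z, M) = M*(5 + Z) (f(Z, M) = (5 + Z)*M = M*(5 + Z))
r = -12 (r = -2*(5 + 1) = -2*6 = -12)
Y(H) = -12*sqrt(H)
Y(T(sqrt(4 - 1), 1))*69 = -12*sqrt(-3/2 + sqrt(4 - 1))*69 = -12*sqrt(-3/2 + sqrt(3))*69 = -828*sqrt(-3/2 + sqrt(3))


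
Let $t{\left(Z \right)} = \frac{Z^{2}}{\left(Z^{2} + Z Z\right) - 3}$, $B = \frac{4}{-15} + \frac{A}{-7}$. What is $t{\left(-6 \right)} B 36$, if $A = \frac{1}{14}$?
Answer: $- \frac{29304}{5635} \approx -5.2004$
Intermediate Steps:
$A = \frac{1}{14} \approx 0.071429$
$B = - \frac{407}{1470}$ ($B = \frac{4}{-15} + \frac{1}{14 \left(-7\right)} = 4 \left(- \frac{1}{15}\right) + \frac{1}{14} \left(- \frac{1}{7}\right) = - \frac{4}{15} - \frac{1}{98} = - \frac{407}{1470} \approx -0.27687$)
$t{\left(Z \right)} = \frac{Z^{2}}{-3 + 2 Z^{2}}$ ($t{\left(Z \right)} = \frac{Z^{2}}{\left(Z^{2} + Z^{2}\right) - 3} = \frac{Z^{2}}{2 Z^{2} - 3} = \frac{Z^{2}}{-3 + 2 Z^{2}}$)
$t{\left(-6 \right)} B 36 = \frac{\left(-6\right)^{2}}{-3 + 2 \left(-6\right)^{2}} \left(- \frac{407}{1470}\right) 36 = \frac{36}{-3 + 2 \cdot 36} \left(- \frac{407}{1470}\right) 36 = \frac{36}{-3 + 72} \left(- \frac{407}{1470}\right) 36 = \frac{36}{69} \left(- \frac{407}{1470}\right) 36 = 36 \cdot \frac{1}{69} \left(- \frac{407}{1470}\right) 36 = \frac{12}{23} \left(- \frac{407}{1470}\right) 36 = \left(- \frac{814}{5635}\right) 36 = - \frac{29304}{5635}$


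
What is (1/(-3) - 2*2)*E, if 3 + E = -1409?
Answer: 18356/3 ≈ 6118.7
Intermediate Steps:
E = -1412 (E = -3 - 1409 = -1412)
(1/(-3) - 2*2)*E = (1/(-3) - 2*2)*(-1412) = (-⅓ - 4)*(-1412) = -13/3*(-1412) = 18356/3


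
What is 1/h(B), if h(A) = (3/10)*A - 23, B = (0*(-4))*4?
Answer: -1/23 ≈ -0.043478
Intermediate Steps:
B = 0 (B = 0*4 = 0)
h(A) = -23 + 3*A/10 (h(A) = (3*(⅒))*A - 23 = 3*A/10 - 23 = -23 + 3*A/10)
1/h(B) = 1/(-23 + (3/10)*0) = 1/(-23 + 0) = 1/(-23) = -1/23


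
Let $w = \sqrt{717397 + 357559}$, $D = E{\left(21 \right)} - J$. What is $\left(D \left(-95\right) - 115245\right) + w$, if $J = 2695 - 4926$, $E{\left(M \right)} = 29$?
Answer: $-329945 + 2 \sqrt{268739} \approx -3.2891 \cdot 10^{5}$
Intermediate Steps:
$J = -2231$ ($J = 2695 - 4926 = -2231$)
$D = 2260$ ($D = 29 - -2231 = 29 + 2231 = 2260$)
$w = 2 \sqrt{268739}$ ($w = \sqrt{1074956} = 2 \sqrt{268739} \approx 1036.8$)
$\left(D \left(-95\right) - 115245\right) + w = \left(2260 \left(-95\right) - 115245\right) + 2 \sqrt{268739} = \left(-214700 - 115245\right) + 2 \sqrt{268739} = -329945 + 2 \sqrt{268739}$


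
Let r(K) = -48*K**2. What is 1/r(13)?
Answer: -1/8112 ≈ -0.00012327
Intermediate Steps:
1/r(13) = 1/(-48*13**2) = 1/(-48*169) = 1/(-8112) = -1/8112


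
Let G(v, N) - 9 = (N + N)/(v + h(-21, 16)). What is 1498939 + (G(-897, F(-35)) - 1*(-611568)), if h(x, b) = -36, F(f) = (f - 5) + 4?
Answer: 656370500/311 ≈ 2.1105e+6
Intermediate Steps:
F(f) = -1 + f (F(f) = (-5 + f) + 4 = -1 + f)
G(v, N) = 9 + 2*N/(-36 + v) (G(v, N) = 9 + (N + N)/(v - 36) = 9 + (2*N)/(-36 + v) = 9 + 2*N/(-36 + v))
1498939 + (G(-897, F(-35)) - 1*(-611568)) = 1498939 + ((-324 + 2*(-1 - 35) + 9*(-897))/(-36 - 897) - 1*(-611568)) = 1498939 + ((-324 + 2*(-36) - 8073)/(-933) + 611568) = 1498939 + (-(-324 - 72 - 8073)/933 + 611568) = 1498939 + (-1/933*(-8469) + 611568) = 1498939 + (2823/311 + 611568) = 1498939 + 190200471/311 = 656370500/311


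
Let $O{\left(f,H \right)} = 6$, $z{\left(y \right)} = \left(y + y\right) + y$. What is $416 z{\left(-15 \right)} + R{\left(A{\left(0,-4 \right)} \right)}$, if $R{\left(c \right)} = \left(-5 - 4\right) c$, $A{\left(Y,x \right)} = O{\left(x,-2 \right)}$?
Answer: $-18774$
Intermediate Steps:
$z{\left(y \right)} = 3 y$ ($z{\left(y \right)} = 2 y + y = 3 y$)
$A{\left(Y,x \right)} = 6$
$R{\left(c \right)} = - 9 c$
$416 z{\left(-15 \right)} + R{\left(A{\left(0,-4 \right)} \right)} = 416 \cdot 3 \left(-15\right) - 54 = 416 \left(-45\right) - 54 = -18720 - 54 = -18774$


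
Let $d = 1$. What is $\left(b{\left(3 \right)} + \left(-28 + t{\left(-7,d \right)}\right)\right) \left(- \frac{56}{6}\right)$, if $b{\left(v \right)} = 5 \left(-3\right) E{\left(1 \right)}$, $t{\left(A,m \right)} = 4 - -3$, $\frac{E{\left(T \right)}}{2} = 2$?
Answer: $756$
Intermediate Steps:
$E{\left(T \right)} = 4$ ($E{\left(T \right)} = 2 \cdot 2 = 4$)
$t{\left(A,m \right)} = 7$ ($t{\left(A,m \right)} = 4 + 3 = 7$)
$b{\left(v \right)} = -60$ ($b{\left(v \right)} = 5 \left(-3\right) 4 = \left(-15\right) 4 = -60$)
$\left(b{\left(3 \right)} + \left(-28 + t{\left(-7,d \right)}\right)\right) \left(- \frac{56}{6}\right) = \left(-60 + \left(-28 + 7\right)\right) \left(- \frac{56}{6}\right) = \left(-60 - 21\right) \left(\left(-56\right) \frac{1}{6}\right) = \left(-81\right) \left(- \frac{28}{3}\right) = 756$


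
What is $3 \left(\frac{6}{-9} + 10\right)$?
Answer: $28$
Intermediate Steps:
$3 \left(\frac{6}{-9} + 10\right) = 3 \left(6 \left(- \frac{1}{9}\right) + 10\right) = 3 \left(- \frac{2}{3} + 10\right) = 3 \cdot \frac{28}{3} = 28$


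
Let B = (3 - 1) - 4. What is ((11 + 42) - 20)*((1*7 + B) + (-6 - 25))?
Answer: -858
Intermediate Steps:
B = -2 (B = 2 - 4 = -2)
((11 + 42) - 20)*((1*7 + B) + (-6 - 25)) = ((11 + 42) - 20)*((1*7 - 2) + (-6 - 25)) = (53 - 20)*((7 - 2) - 31) = 33*(5 - 31) = 33*(-26) = -858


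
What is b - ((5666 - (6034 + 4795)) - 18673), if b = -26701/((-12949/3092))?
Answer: 391211856/12949 ≈ 30212.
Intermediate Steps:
b = 82559492/12949 (b = -26701/((-12949*1/3092)) = -26701/(-12949/3092) = -26701*(-3092/12949) = 82559492/12949 ≈ 6375.7)
b - ((5666 - (6034 + 4795)) - 18673) = 82559492/12949 - ((5666 - (6034 + 4795)) - 18673) = 82559492/12949 - ((5666 - 1*10829) - 18673) = 82559492/12949 - ((5666 - 10829) - 18673) = 82559492/12949 - (-5163 - 18673) = 82559492/12949 - 1*(-23836) = 82559492/12949 + 23836 = 391211856/12949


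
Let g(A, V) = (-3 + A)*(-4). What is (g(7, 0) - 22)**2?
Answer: 1444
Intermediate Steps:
g(A, V) = 12 - 4*A
(g(7, 0) - 22)**2 = ((12 - 4*7) - 22)**2 = ((12 - 28) - 22)**2 = (-16 - 22)**2 = (-38)**2 = 1444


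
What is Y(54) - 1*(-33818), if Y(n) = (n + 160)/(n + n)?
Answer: 1826279/54 ≈ 33820.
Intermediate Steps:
Y(n) = (160 + n)/(2*n) (Y(n) = (160 + n)/((2*n)) = (160 + n)*(1/(2*n)) = (160 + n)/(2*n))
Y(54) - 1*(-33818) = (½)*(160 + 54)/54 - 1*(-33818) = (½)*(1/54)*214 + 33818 = 107/54 + 33818 = 1826279/54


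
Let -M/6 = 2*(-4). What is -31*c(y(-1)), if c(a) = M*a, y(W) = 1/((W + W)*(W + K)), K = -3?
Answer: -186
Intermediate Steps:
y(W) = 1/(2*W*(-3 + W)) (y(W) = 1/((W + W)*(W - 3)) = 1/((2*W)*(-3 + W)) = 1/(2*W*(-3 + W)))
M = 48 (M = -12*(-4) = -6*(-8) = 48)
c(a) = 48*a
-31*c(y(-1)) = -1488*(½)/(-1*(-3 - 1)) = -1488*(½)*(-1)/(-4) = -1488*(½)*(-1)*(-¼) = -1488/8 = -31*6 = -186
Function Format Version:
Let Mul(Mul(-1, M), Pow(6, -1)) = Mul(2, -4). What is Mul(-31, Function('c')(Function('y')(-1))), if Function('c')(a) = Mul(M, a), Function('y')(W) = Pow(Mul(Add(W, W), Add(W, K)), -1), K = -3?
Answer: -186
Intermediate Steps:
Function('y')(W) = Mul(Rational(1, 2), Pow(W, -1), Pow(Add(-3, W), -1)) (Function('y')(W) = Pow(Mul(Add(W, W), Add(W, -3)), -1) = Pow(Mul(Mul(2, W), Add(-3, W)), -1) = Pow(Mul(2, W, Add(-3, W)), -1) = Mul(Rational(1, 2), Pow(W, -1), Pow(Add(-3, W), -1)))
M = 48 (M = Mul(-6, Mul(2, -4)) = Mul(-6, -8) = 48)
Function('c')(a) = Mul(48, a)
Mul(-31, Function('c')(Function('y')(-1))) = Mul(-31, Mul(48, Mul(Rational(1, 2), Pow(-1, -1), Pow(Add(-3, -1), -1)))) = Mul(-31, Mul(48, Mul(Rational(1, 2), -1, Pow(-4, -1)))) = Mul(-31, Mul(48, Mul(Rational(1, 2), -1, Rational(-1, 4)))) = Mul(-31, Mul(48, Rational(1, 8))) = Mul(-31, 6) = -186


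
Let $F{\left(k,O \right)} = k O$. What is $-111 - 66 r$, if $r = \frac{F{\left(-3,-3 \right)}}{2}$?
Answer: $-408$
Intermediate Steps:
$F{\left(k,O \right)} = O k$
$r = \frac{9}{2}$ ($r = \frac{\left(-3\right) \left(-3\right)}{2} = 9 \cdot \frac{1}{2} = \frac{9}{2} \approx 4.5$)
$-111 - 66 r = -111 - 297 = -408$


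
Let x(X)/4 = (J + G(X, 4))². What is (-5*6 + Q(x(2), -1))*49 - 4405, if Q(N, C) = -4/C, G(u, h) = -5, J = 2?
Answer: -5679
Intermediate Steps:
x(X) = 36 (x(X) = 4*(2 - 5)² = 4*(-3)² = 4*9 = 36)
(-5*6 + Q(x(2), -1))*49 - 4405 = (-5*6 - 4/(-1))*49 - 4405 = (-30 - 4*(-1))*49 - 4405 = (-30 + 4)*49 - 4405 = -26*49 - 4405 = -1274 - 4405 = -5679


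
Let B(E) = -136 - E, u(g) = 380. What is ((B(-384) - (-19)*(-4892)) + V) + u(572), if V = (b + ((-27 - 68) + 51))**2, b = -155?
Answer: -52719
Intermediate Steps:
V = 39601 (V = (-155 + ((-27 - 68) + 51))**2 = (-155 + (-95 + 51))**2 = (-155 - 44)**2 = (-199)**2 = 39601)
((B(-384) - (-19)*(-4892)) + V) + u(572) = (((-136 - 1*(-384)) - (-19)*(-4892)) + 39601) + 380 = (((-136 + 384) - 1*92948) + 39601) + 380 = ((248 - 92948) + 39601) + 380 = (-92700 + 39601) + 380 = -53099 + 380 = -52719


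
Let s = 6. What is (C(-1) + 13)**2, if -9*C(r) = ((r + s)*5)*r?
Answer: 20164/81 ≈ 248.94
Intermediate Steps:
C(r) = -r*(30 + 5*r)/9 (C(r) = -(r + 6)*5*r/9 = -(6 + r)*5*r/9 = -(30 + 5*r)*r/9 = -r*(30 + 5*r)/9)
(C(-1) + 13)**2 = (-5/9*(-1)*(6 - 1) + 13)**2 = (-5/9*(-1)*5 + 13)**2 = (25/9 + 13)**2 = (142/9)**2 = 20164/81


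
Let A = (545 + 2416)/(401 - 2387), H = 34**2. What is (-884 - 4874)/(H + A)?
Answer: -3811796/764285 ≈ -4.9874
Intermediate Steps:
H = 1156
A = -987/662 (A = 2961/(-1986) = 2961*(-1/1986) = -987/662 ≈ -1.4909)
(-884 - 4874)/(H + A) = (-884 - 4874)/(1156 - 987/662) = -5758/764285/662 = -5758*662/764285 = -3811796/764285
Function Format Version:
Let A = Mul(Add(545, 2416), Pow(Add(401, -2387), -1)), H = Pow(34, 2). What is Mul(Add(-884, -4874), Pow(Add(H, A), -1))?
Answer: Rational(-3811796, 764285) ≈ -4.9874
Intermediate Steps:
H = 1156
A = Rational(-987, 662) (A = Mul(2961, Pow(-1986, -1)) = Mul(2961, Rational(-1, 1986)) = Rational(-987, 662) ≈ -1.4909)
Mul(Add(-884, -4874), Pow(Add(H, A), -1)) = Mul(Add(-884, -4874), Pow(Add(1156, Rational(-987, 662)), -1)) = Mul(-5758, Pow(Rational(764285, 662), -1)) = Mul(-5758, Rational(662, 764285)) = Rational(-3811796, 764285)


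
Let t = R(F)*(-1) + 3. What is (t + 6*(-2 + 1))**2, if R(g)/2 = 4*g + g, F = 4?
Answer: 1849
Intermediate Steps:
R(g) = 10*g (R(g) = 2*(4*g + g) = 2*(5*g) = 10*g)
t = -37 (t = (10*4)*(-1) + 3 = 40*(-1) + 3 = -40 + 3 = -37)
(t + 6*(-2 + 1))**2 = (-37 + 6*(-2 + 1))**2 = (-37 + 6*(-1))**2 = (-37 - 6)**2 = (-43)**2 = 1849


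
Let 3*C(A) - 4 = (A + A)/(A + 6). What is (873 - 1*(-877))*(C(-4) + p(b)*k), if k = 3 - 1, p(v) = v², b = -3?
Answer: 31500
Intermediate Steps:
C(A) = 4/3 + 2*A/(3*(6 + A)) (C(A) = 4/3 + ((A + A)/(A + 6))/3 = 4/3 + ((2*A)/(6 + A))/3 = 4/3 + (2*A/(6 + A))/3 = 4/3 + 2*A/(3*(6 + A)))
k = 2
(873 - 1*(-877))*(C(-4) + p(b)*k) = (873 - 1*(-877))*(2*(4 - 4)/(6 - 4) + (-3)²*2) = (873 + 877)*(2*0/2 + 9*2) = 1750*(2*(½)*0 + 18) = 1750*(0 + 18) = 1750*18 = 31500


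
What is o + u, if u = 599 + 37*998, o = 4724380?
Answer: 4761905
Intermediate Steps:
u = 37525 (u = 599 + 36926 = 37525)
o + u = 4724380 + 37525 = 4761905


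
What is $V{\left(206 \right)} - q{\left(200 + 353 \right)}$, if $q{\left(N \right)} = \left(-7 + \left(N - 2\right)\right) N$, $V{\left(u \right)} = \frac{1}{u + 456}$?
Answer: $- \frac{199150783}{662} \approx -3.0083 \cdot 10^{5}$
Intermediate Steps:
$V{\left(u \right)} = \frac{1}{456 + u}$
$q{\left(N \right)} = N \left(-9 + N\right)$ ($q{\left(N \right)} = \left(-7 + \left(-2 + N\right)\right) N = \left(-9 + N\right) N = N \left(-9 + N\right)$)
$V{\left(206 \right)} - q{\left(200 + 353 \right)} = \frac{1}{456 + 206} - \left(200 + 353\right) \left(-9 + \left(200 + 353\right)\right) = \frac{1}{662} - 553 \left(-9 + 553\right) = \frac{1}{662} - 553 \cdot 544 = \frac{1}{662} - 300832 = - \frac{199150783}{662}$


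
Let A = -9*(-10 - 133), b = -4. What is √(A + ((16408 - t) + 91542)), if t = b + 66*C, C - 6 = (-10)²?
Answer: 143*√5 ≈ 319.76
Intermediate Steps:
C = 106 (C = 6 + (-10)² = 6 + 100 = 106)
t = 6992 (t = -4 + 66*106 = -4 + 6996 = 6992)
A = 1287 (A = -9*(-143) = 1287)
√(A + ((16408 - t) + 91542)) = √(1287 + ((16408 - 1*6992) + 91542)) = √(1287 + ((16408 - 6992) + 91542)) = √(1287 + (9416 + 91542)) = √(1287 + 100958) = √102245 = 143*√5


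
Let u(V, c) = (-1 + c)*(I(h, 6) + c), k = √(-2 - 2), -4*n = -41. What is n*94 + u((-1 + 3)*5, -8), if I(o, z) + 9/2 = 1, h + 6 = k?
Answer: 1067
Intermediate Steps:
n = 41/4 (n = -¼*(-41) = 41/4 ≈ 10.250)
k = 2*I (k = √(-4) = 2*I ≈ 2.0*I)
h = -6 + 2*I ≈ -6.0 + 2.0*I
I(o, z) = -7/2 (I(o, z) = -9/2 + 1 = -7/2)
u(V, c) = (-1 + c)*(-7/2 + c)
n*94 + u((-1 + 3)*5, -8) = (41/4)*94 + (7/2 + (-8)² - 9/2*(-8)) = 1927/2 + (7/2 + 64 + 36) = 1927/2 + 207/2 = 1067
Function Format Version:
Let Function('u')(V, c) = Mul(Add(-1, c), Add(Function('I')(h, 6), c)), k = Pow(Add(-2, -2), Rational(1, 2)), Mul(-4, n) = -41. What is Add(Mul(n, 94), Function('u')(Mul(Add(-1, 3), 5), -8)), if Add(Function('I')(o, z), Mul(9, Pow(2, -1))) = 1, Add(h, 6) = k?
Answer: 1067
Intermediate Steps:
n = Rational(41, 4) (n = Mul(Rational(-1, 4), -41) = Rational(41, 4) ≈ 10.250)
k = Mul(2, I) (k = Pow(-4, Rational(1, 2)) = Mul(2, I) ≈ Mul(2.0000, I))
h = Add(-6, Mul(2, I)) ≈ Add(-6.0000, Mul(2.0000, I))
Function('I')(o, z) = Rational(-7, 2) (Function('I')(o, z) = Add(Rational(-9, 2), 1) = Rational(-7, 2))
Function('u')(V, c) = Mul(Add(-1, c), Add(Rational(-7, 2), c))
Add(Mul(n, 94), Function('u')(Mul(Add(-1, 3), 5), -8)) = Add(Mul(Rational(41, 4), 94), Add(Rational(7, 2), Pow(-8, 2), Mul(Rational(-9, 2), -8))) = Add(Rational(1927, 2), Add(Rational(7, 2), 64, 36)) = Add(Rational(1927, 2), Rational(207, 2)) = 1067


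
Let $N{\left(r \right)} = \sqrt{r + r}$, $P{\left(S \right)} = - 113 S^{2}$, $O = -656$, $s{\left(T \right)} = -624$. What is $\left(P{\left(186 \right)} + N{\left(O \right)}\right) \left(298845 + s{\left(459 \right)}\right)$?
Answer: $-1165849669908 + 1192884 i \sqrt{82} \approx -1.1658 \cdot 10^{12} + 1.0802 \cdot 10^{7} i$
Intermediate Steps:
$N{\left(r \right)} = \sqrt{2} \sqrt{r}$ ($N{\left(r \right)} = \sqrt{2 r} = \sqrt{2} \sqrt{r}$)
$\left(P{\left(186 \right)} + N{\left(O \right)}\right) \left(298845 + s{\left(459 \right)}\right) = \left(- 113 \cdot 186^{2} + \sqrt{2} \sqrt{-656}\right) \left(298845 - 624\right) = \left(\left(-113\right) 34596 + \sqrt{2} \cdot 4 i \sqrt{41}\right) 298221 = \left(-3909348 + 4 i \sqrt{82}\right) 298221 = -1165849669908 + 1192884 i \sqrt{82}$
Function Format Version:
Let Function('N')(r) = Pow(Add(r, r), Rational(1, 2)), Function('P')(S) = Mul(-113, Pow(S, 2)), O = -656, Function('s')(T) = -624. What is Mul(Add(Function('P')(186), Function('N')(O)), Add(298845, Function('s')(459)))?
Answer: Add(-1165849669908, Mul(1192884, I, Pow(82, Rational(1, 2)))) ≈ Add(-1.1658e+12, Mul(1.0802e+7, I))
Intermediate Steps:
Function('N')(r) = Mul(Pow(2, Rational(1, 2)), Pow(r, Rational(1, 2))) (Function('N')(r) = Pow(Mul(2, r), Rational(1, 2)) = Mul(Pow(2, Rational(1, 2)), Pow(r, Rational(1, 2))))
Mul(Add(Function('P')(186), Function('N')(O)), Add(298845, Function('s')(459))) = Mul(Add(Mul(-113, Pow(186, 2)), Mul(Pow(2, Rational(1, 2)), Pow(-656, Rational(1, 2)))), Add(298845, -624)) = Mul(Add(Mul(-113, 34596), Mul(Pow(2, Rational(1, 2)), Mul(4, I, Pow(41, Rational(1, 2))))), 298221) = Mul(Add(-3909348, Mul(4, I, Pow(82, Rational(1, 2)))), 298221) = Add(-1165849669908, Mul(1192884, I, Pow(82, Rational(1, 2))))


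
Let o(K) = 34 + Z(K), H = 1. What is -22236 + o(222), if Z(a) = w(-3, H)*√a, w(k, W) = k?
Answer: -22202 - 3*√222 ≈ -22247.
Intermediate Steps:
Z(a) = -3*√a
o(K) = 34 - 3*√K
-22236 + o(222) = -22236 + (34 - 3*√222) = -22202 - 3*√222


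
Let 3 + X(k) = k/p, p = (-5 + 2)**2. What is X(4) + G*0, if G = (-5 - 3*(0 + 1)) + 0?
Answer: -23/9 ≈ -2.5556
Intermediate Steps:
p = 9 (p = (-3)**2 = 9)
X(k) = -3 + k/9
G = -8 (G = (-5 - 3*1) + 0 = (-5 - 3) + 0 = -8 + 0 = -8)
X(4) + G*0 = (-3 + (1/9)*4) - 8*0 = (-3 + 4/9) + 0 = -23/9 + 0 = -23/9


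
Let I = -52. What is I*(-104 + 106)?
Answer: -104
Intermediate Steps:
I*(-104 + 106) = -52*(-104 + 106) = -52*2 = -104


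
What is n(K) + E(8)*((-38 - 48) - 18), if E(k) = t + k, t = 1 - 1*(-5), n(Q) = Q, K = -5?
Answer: -1461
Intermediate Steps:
t = 6 (t = 1 + 5 = 6)
E(k) = 6 + k
n(K) + E(8)*((-38 - 48) - 18) = -5 + (6 + 8)*((-38 - 48) - 18) = -5 + 14*(-86 - 18) = -5 + 14*(-104) = -5 - 1456 = -1461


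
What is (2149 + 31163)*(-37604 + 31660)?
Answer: -198006528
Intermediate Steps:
(2149 + 31163)*(-37604 + 31660) = 33312*(-5944) = -198006528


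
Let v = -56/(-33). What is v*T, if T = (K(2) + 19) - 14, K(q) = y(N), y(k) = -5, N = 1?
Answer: 0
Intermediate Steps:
K(q) = -5
v = 56/33 (v = -56*(-1/33) = 56/33 ≈ 1.6970)
T = 0 (T = (-5 + 19) - 14 = 14 - 14 = 0)
v*T = (56/33)*0 = 0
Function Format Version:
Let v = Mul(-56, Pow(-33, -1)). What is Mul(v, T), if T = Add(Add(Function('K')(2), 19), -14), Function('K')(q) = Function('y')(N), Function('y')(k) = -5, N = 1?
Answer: 0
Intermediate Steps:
Function('K')(q) = -5
v = Rational(56, 33) (v = Mul(-56, Rational(-1, 33)) = Rational(56, 33) ≈ 1.6970)
T = 0 (T = Add(Add(-5, 19), -14) = Add(14, -14) = 0)
Mul(v, T) = Mul(Rational(56, 33), 0) = 0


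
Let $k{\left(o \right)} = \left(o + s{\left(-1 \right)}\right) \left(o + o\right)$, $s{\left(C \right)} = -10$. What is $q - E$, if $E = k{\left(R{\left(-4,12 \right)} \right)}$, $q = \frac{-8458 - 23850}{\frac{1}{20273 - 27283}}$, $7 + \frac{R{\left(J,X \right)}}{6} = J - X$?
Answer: $226438232$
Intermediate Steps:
$R{\left(J,X \right)} = -42 - 6 X + 6 J$ ($R{\left(J,X \right)} = -42 + 6 \left(J - X\right) = -42 + \left(- 6 X + 6 J\right) = -42 - 6 X + 6 J$)
$k{\left(o \right)} = 2 o \left(-10 + o\right)$ ($k{\left(o \right)} = \left(o - 10\right) \left(o + o\right) = \left(-10 + o\right) 2 o = 2 o \left(-10 + o\right)$)
$q = 226479080$ ($q = - \frac{32308}{\frac{1}{-7010}} = - \frac{32308}{- \frac{1}{7010}} = \left(-32308\right) \left(-7010\right) = 226479080$)
$E = 40848$ ($E = 2 \left(-42 - 72 + 6 \left(-4\right)\right) \left(-10 - 138\right) = 2 \left(-42 - 72 - 24\right) \left(-10 - 138\right) = 2 \left(-138\right) \left(-10 - 138\right) = 2 \left(-138\right) \left(-148\right) = 40848$)
$q - E = 226479080 - 40848 = 226438232$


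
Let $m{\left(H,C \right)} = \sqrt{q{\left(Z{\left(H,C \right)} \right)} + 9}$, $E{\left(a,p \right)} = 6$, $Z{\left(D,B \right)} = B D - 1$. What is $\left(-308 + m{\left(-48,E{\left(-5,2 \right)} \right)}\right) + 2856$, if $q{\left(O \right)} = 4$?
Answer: $2548 + \sqrt{13} \approx 2551.6$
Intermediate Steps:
$Z{\left(D,B \right)} = -1 + B D$
$m{\left(H,C \right)} = \sqrt{13}$ ($m{\left(H,C \right)} = \sqrt{4 + 9} = \sqrt{13}$)
$\left(-308 + m{\left(-48,E{\left(-5,2 \right)} \right)}\right) + 2856 = \left(-308 + \sqrt{13}\right) + 2856 = 2548 + \sqrt{13}$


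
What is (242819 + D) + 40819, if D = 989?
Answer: 284627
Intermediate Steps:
(242819 + D) + 40819 = (242819 + 989) + 40819 = 243808 + 40819 = 284627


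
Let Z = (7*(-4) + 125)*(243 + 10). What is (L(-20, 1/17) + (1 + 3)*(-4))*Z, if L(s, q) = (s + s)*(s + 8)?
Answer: 11387024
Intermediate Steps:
L(s, q) = 2*s*(8 + s) (L(s, q) = (2*s)*(8 + s) = 2*s*(8 + s))
Z = 24541 (Z = (-28 + 125)*253 = 97*253 = 24541)
(L(-20, 1/17) + (1 + 3)*(-4))*Z = (2*(-20)*(8 - 20) + (1 + 3)*(-4))*24541 = (2*(-20)*(-12) + 4*(-4))*24541 = (480 - 16)*24541 = 464*24541 = 11387024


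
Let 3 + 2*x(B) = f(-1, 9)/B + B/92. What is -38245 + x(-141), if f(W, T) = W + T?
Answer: -992287813/25944 ≈ -38247.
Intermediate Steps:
f(W, T) = T + W
x(B) = -3/2 + 4/B + B/184 (x(B) = -3/2 + ((9 - 1)/B + B/92)/2 = -3/2 + (8/B + B*(1/92))/2 = -3/2 + (8/B + B/92)/2 = -3/2 + (4/B + B/184) = -3/2 + 4/B + B/184)
-38245 + x(-141) = -38245 + (1/184)*(736 - 141*(-276 - 141))/(-141) = -38245 + (1/184)*(-1/141)*(736 - 141*(-417)) = -38245 + (1/184)*(-1/141)*(736 + 58797) = -38245 + (1/184)*(-1/141)*59533 = -38245 - 59533/25944 = -992287813/25944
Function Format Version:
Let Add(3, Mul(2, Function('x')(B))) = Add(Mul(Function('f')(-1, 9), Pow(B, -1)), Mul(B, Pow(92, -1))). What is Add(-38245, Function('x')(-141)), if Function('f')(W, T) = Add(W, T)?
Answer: Rational(-992287813, 25944) ≈ -38247.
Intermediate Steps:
Function('f')(W, T) = Add(T, W)
Function('x')(B) = Add(Rational(-3, 2), Mul(4, Pow(B, -1)), Mul(Rational(1, 184), B)) (Function('x')(B) = Add(Rational(-3, 2), Mul(Rational(1, 2), Add(Mul(Add(9, -1), Pow(B, -1)), Mul(B, Pow(92, -1))))) = Add(Rational(-3, 2), Mul(Rational(1, 2), Add(Mul(8, Pow(B, -1)), Mul(B, Rational(1, 92))))) = Add(Rational(-3, 2), Mul(Rational(1, 2), Add(Mul(8, Pow(B, -1)), Mul(Rational(1, 92), B)))) = Add(Rational(-3, 2), Add(Mul(4, Pow(B, -1)), Mul(Rational(1, 184), B))) = Add(Rational(-3, 2), Mul(4, Pow(B, -1)), Mul(Rational(1, 184), B)))
Add(-38245, Function('x')(-141)) = Add(-38245, Mul(Rational(1, 184), Pow(-141, -1), Add(736, Mul(-141, Add(-276, -141))))) = Add(-38245, Mul(Rational(1, 184), Rational(-1, 141), Add(736, Mul(-141, -417)))) = Add(-38245, Mul(Rational(1, 184), Rational(-1, 141), Add(736, 58797))) = Add(-38245, Mul(Rational(1, 184), Rational(-1, 141), 59533)) = Add(-38245, Rational(-59533, 25944)) = Rational(-992287813, 25944)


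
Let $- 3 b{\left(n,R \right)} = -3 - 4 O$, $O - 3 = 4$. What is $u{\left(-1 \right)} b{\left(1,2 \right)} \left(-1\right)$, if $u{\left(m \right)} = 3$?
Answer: $-31$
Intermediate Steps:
$O = 7$ ($O = 3 + 4 = 7$)
$b{\left(n,R \right)} = \frac{31}{3}$ ($b{\left(n,R \right)} = - \frac{-3 - 28}{3} = \left(- \frac{1}{3}\right) \left(-31\right) = \frac{31}{3}$)
$u{\left(-1 \right)} b{\left(1,2 \right)} \left(-1\right) = 3 \cdot \frac{31}{3} \left(-1\right) = 31 \left(-1\right) = -31$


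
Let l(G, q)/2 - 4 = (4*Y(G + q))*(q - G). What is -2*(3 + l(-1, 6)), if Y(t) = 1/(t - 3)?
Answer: -78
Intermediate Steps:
Y(t) = 1/(-3 + t)
l(G, q) = 8 + 8*(q - G)/(-3 + G + q) (l(G, q) = 8 + 2*((4/(-3 + (G + q)))*(q - G)) = 8 + 2*((4/(-3 + G + q))*(q - G)) = 8 + 2*(4*(q - G)/(-3 + G + q)) = 8 + 8*(q - G)/(-3 + G + q))
-2*(3 + l(-1, 6)) = -2*(3 + 8*(-3 + 2*6)/(-3 - 1 + 6)) = -2*(3 + 8*(-3 + 12)/2) = -2*(3 + 8*(½)*9) = -2*(3 + 36) = -2*39 = -78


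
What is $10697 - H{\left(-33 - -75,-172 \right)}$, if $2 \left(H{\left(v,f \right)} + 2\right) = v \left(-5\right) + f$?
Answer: $10890$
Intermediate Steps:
$H{\left(v,f \right)} = -2 + \frac{f}{2} - \frac{5 v}{2}$ ($H{\left(v,f \right)} = -2 + \frac{v \left(-5\right) + f}{2} = -2 + \frac{- 5 v + f}{2} = -2 + \frac{f - 5 v}{2} = -2 + \left(\frac{f}{2} - \frac{5 v}{2}\right) = -2 + \frac{f}{2} - \frac{5 v}{2}$)
$10697 - H{\left(-33 - -75,-172 \right)} = 10697 - \left(-2 + \frac{1}{2} \left(-172\right) - \frac{5 \left(-33 - -75\right)}{2}\right) = 10697 - \left(-2 - 86 - \frac{5 \left(-33 + 75\right)}{2}\right) = 10697 - \left(-2 - 86 - 105\right) = 10697 - -193 = 10697 + 193 = 10890$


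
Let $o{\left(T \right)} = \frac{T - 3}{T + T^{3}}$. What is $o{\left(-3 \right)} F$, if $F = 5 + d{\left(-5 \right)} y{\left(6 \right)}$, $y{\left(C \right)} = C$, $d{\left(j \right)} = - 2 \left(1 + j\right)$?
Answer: $\frac{53}{5} \approx 10.6$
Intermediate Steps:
$d{\left(j \right)} = -2 - 2 j$
$F = 53$ ($F = 5 + \left(-2 - -10\right) 6 = 5 + \left(-2 + 10\right) 6 = 5 + 8 \cdot 6 = 5 + 48 = 53$)
$o{\left(T \right)} = \frac{-3 + T}{T + T^{3}}$
$o{\left(-3 \right)} F = \frac{-3 - 3}{-3 + \left(-3\right)^{3}} \cdot 53 = \frac{1}{-3 - 27} \left(-6\right) 53 = \frac{1}{-30} \left(-6\right) 53 = \left(- \frac{1}{30}\right) \left(-6\right) 53 = \frac{1}{5} \cdot 53 = \frac{53}{5}$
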